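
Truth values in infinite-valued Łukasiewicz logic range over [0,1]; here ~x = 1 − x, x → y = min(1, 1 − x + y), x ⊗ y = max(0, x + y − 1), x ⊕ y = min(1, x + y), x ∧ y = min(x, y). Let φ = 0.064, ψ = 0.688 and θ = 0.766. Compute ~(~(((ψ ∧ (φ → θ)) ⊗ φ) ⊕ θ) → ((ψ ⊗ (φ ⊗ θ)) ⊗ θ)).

φ → θ = min(1, 1 − 0.064 + 0.766) = min(1, 1.702) = 1.000
ψ ∧ (φ → θ) = min(0.688, 1.000) = 0.688
(ψ ∧ (φ → θ)) ⊗ φ = max(0, 0.688 + 0.064 − 1) = max(0, -0.248) = 0.000
((ψ ∧ (φ → θ)) ⊗ φ) ⊕ θ = min(1, 0.000 + 0.766) = min(1, 0.766) = 0.766
~(((ψ ∧ (φ → θ)) ⊗ φ) ⊕ θ) = 1 − 0.766 = 0.234
φ ⊗ θ = max(0, 0.064 + 0.766 − 1) = max(0, -0.170) = 0.000
ψ ⊗ (φ ⊗ θ) = max(0, 0.688 + 0.000 − 1) = max(0, -0.312) = 0.000
(ψ ⊗ (φ ⊗ θ)) ⊗ θ = max(0, 0.000 + 0.766 − 1) = max(0, -0.234) = 0.000
~(((ψ ∧ (φ → θ)) ⊗ φ) ⊕ θ) → ((ψ ⊗ (φ ⊗ θ)) ⊗ θ) = min(1, 1 − 0.234 + 0.000) = min(1, 0.766) = 0.766
~(~(((ψ ∧ (φ → θ)) ⊗ φ) ⊕ θ) → ((ψ ⊗ (φ ⊗ θ)) ⊗ θ)) = 1 − 0.766 = 0.234

0.234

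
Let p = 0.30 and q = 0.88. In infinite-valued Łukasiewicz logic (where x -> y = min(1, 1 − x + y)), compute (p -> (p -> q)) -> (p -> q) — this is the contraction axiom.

1.00

p -> q = min(1, 1 − 0.30 + 0.88) = min(1, 1.58) = 1.00
p -> (p -> q) = min(1, 1 − 0.30 + 1.00) = min(1, 1.70) = 1.00
(p -> (p -> q)) -> (p -> q) = min(1, 1 − 1.00 + 1.00) = min(1, 1.00) = 1.00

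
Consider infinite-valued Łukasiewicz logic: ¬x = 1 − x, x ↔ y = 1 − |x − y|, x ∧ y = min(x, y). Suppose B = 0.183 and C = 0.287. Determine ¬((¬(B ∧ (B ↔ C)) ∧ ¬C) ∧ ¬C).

B ↔ C = 1 − |0.183 − 0.287| = 1 − 0.104 = 0.896
B ∧ (B ↔ C) = min(0.183, 0.896) = 0.183
¬(B ∧ (B ↔ C)) = 1 − 0.183 = 0.817
¬C = 1 − 0.287 = 0.713
¬(B ∧ (B ↔ C)) ∧ ¬C = min(0.817, 0.713) = 0.713
(¬(B ∧ (B ↔ C)) ∧ ¬C) ∧ ¬C = min(0.713, 0.713) = 0.713
¬((¬(B ∧ (B ↔ C)) ∧ ¬C) ∧ ¬C) = 1 − 0.713 = 0.287

0.287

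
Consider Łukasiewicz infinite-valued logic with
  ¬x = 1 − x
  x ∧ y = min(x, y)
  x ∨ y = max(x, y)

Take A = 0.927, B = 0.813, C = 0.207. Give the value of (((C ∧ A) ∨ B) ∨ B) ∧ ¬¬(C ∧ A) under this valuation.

C ∧ A = min(0.207, 0.927) = 0.207
(C ∧ A) ∨ B = max(0.207, 0.813) = 0.813
((C ∧ A) ∨ B) ∨ B = max(0.813, 0.813) = 0.813
¬(C ∧ A) = 1 − 0.207 = 0.793
¬¬(C ∧ A) = 1 − 0.793 = 0.207
(((C ∧ A) ∨ B) ∨ B) ∧ ¬¬(C ∧ A) = min(0.813, 0.207) = 0.207

0.207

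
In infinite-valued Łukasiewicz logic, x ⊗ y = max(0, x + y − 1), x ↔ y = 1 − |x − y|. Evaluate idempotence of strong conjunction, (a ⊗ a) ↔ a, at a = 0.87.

0.87

a ⊗ a = max(0, 0.87 + 0.87 − 1) = max(0, 0.74) = 0.74
(a ⊗ a) ↔ a = 1 − |0.74 − 0.87| = 1 − 0.13 = 0.87
(The value 0.87 < 1 shows this instance is not satisfied; fails in Ł∞ since a ⊗ a = max(0, 2a−1) ≠ a in general.)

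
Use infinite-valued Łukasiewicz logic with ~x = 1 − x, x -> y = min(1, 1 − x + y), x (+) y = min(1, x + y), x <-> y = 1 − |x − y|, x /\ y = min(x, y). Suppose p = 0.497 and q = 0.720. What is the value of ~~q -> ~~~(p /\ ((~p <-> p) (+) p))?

0.783

~q = 1 − 0.720 = 0.280
~~q = 1 − 0.280 = 0.720
~p = 1 − 0.497 = 0.503
~p <-> p = 1 − |0.503 − 0.497| = 1 − 0.006 = 0.994
(~p <-> p) (+) p = min(1, 0.994 + 0.497) = min(1, 1.491) = 1.000
p /\ ((~p <-> p) (+) p) = min(0.497, 1.000) = 0.497
~(p /\ ((~p <-> p) (+) p)) = 1 − 0.497 = 0.503
~~(p /\ ((~p <-> p) (+) p)) = 1 − 0.503 = 0.497
~~~(p /\ ((~p <-> p) (+) p)) = 1 − 0.497 = 0.503
~~q -> ~~~(p /\ ((~p <-> p) (+) p)) = min(1, 1 − 0.720 + 0.503) = min(1, 0.783) = 0.783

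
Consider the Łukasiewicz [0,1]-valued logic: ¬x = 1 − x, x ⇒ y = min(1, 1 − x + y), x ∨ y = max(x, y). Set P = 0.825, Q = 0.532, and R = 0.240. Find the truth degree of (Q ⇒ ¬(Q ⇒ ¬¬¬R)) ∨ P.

¬R = 1 − 0.240 = 0.760
¬¬R = 1 − 0.760 = 0.240
¬¬¬R = 1 − 0.240 = 0.760
Q ⇒ ¬¬¬R = min(1, 1 − 0.532 + 0.760) = min(1, 1.228) = 1.000
¬(Q ⇒ ¬¬¬R) = 1 − 1.000 = 0.000
Q ⇒ ¬(Q ⇒ ¬¬¬R) = min(1, 1 − 0.532 + 0.000) = min(1, 0.468) = 0.468
(Q ⇒ ¬(Q ⇒ ¬¬¬R)) ∨ P = max(0.468, 0.825) = 0.825

0.825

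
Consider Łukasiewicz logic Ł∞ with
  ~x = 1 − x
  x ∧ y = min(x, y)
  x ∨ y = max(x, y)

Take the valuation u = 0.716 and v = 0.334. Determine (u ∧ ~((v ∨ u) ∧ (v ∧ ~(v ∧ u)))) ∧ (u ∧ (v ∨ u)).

v ∨ u = max(0.334, 0.716) = 0.716
v ∧ u = min(0.334, 0.716) = 0.334
~(v ∧ u) = 1 − 0.334 = 0.666
v ∧ ~(v ∧ u) = min(0.334, 0.666) = 0.334
(v ∨ u) ∧ (v ∧ ~(v ∧ u)) = min(0.716, 0.334) = 0.334
~((v ∨ u) ∧ (v ∧ ~(v ∧ u))) = 1 − 0.334 = 0.666
u ∧ ~((v ∨ u) ∧ (v ∧ ~(v ∧ u))) = min(0.716, 0.666) = 0.666
u ∧ (v ∨ u) = min(0.716, 0.716) = 0.716
(u ∧ ~((v ∨ u) ∧ (v ∧ ~(v ∧ u)))) ∧ (u ∧ (v ∨ u)) = min(0.666, 0.716) = 0.666

0.666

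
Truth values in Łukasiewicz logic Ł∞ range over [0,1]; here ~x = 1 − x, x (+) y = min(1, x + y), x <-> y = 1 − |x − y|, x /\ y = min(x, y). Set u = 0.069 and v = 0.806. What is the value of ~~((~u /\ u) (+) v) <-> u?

0.194

~u = 1 − 0.069 = 0.931
~u /\ u = min(0.931, 0.069) = 0.069
(~u /\ u) (+) v = min(1, 0.069 + 0.806) = min(1, 0.875) = 0.875
~((~u /\ u) (+) v) = 1 − 0.875 = 0.125
~~((~u /\ u) (+) v) = 1 − 0.125 = 0.875
~~((~u /\ u) (+) v) <-> u = 1 − |0.875 − 0.069| = 1 − 0.806 = 0.194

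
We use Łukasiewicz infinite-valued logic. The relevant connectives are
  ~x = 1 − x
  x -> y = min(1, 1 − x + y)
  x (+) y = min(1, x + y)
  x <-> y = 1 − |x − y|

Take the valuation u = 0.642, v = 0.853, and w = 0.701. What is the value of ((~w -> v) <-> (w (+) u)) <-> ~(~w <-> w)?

~w = 1 − 0.701 = 0.299
~w -> v = min(1, 1 − 0.299 + 0.853) = min(1, 1.554) = 1.000
w (+) u = min(1, 0.701 + 0.642) = min(1, 1.343) = 1.000
(~w -> v) <-> (w (+) u) = 1 − |1.000 − 1.000| = 1 − 0.000 = 1.000
~w <-> w = 1 − |0.299 − 0.701| = 1 − 0.402 = 0.598
~(~w <-> w) = 1 − 0.598 = 0.402
((~w -> v) <-> (w (+) u)) <-> ~(~w <-> w) = 1 − |1.000 − 0.402| = 1 − 0.598 = 0.402

0.402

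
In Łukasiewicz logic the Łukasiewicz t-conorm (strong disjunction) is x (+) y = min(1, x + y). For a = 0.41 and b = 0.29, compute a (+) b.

0.70

a (+) b = min(1, 0.41 + 0.29) = min(1, 0.70) = 0.70
For comparison, the Gödel t-conorm max(x, y) would give 0.41.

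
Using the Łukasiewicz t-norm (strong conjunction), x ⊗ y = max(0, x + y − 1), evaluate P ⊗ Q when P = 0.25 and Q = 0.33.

P ⊗ Q = max(0, 0.25 + 0.33 − 1) = max(0, -0.42) = 0.00
For comparison, the Gödel (minimum) t-norm min(x, y) would give 0.25.

0.00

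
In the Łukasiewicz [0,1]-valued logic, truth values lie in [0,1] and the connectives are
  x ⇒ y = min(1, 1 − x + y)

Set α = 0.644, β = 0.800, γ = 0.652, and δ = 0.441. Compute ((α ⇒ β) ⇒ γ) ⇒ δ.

0.789

α ⇒ β = min(1, 1 − 0.644 + 0.800) = min(1, 1.156) = 1.000
(α ⇒ β) ⇒ γ = min(1, 1 − 1.000 + 0.652) = min(1, 0.652) = 0.652
((α ⇒ β) ⇒ γ) ⇒ δ = min(1, 1 − 0.652 + 0.441) = min(1, 0.789) = 0.789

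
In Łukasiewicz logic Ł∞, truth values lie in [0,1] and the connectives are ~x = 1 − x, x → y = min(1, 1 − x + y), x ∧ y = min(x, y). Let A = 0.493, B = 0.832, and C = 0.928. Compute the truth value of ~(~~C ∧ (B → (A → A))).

~C = 1 − 0.928 = 0.072
~~C = 1 − 0.072 = 0.928
A → A = min(1, 1 − 0.493 + 0.493) = min(1, 1.000) = 1.000
B → (A → A) = min(1, 1 − 0.832 + 1.000) = min(1, 1.168) = 1.000
~~C ∧ (B → (A → A)) = min(0.928, 1.000) = 0.928
~(~~C ∧ (B → (A → A))) = 1 − 0.928 = 0.072

0.072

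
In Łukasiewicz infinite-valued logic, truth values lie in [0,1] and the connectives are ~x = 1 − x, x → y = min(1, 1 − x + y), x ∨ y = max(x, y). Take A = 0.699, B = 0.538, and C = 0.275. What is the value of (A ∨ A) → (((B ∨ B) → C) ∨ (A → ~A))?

1.000

A ∨ A = max(0.699, 0.699) = 0.699
B ∨ B = max(0.538, 0.538) = 0.538
(B ∨ B) → C = min(1, 1 − 0.538 + 0.275) = min(1, 0.737) = 0.737
~A = 1 − 0.699 = 0.301
A → ~A = min(1, 1 − 0.699 + 0.301) = min(1, 0.602) = 0.602
((B ∨ B) → C) ∨ (A → ~A) = max(0.737, 0.602) = 0.737
(A ∨ A) → (((B ∨ B) → C) ∨ (A → ~A)) = min(1, 1 − 0.699 + 0.737) = min(1, 1.038) = 1.000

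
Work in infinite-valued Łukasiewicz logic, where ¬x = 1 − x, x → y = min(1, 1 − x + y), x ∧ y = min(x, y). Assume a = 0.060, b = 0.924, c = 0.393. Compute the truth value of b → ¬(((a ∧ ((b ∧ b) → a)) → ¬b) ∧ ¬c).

0.469

b ∧ b = min(0.924, 0.924) = 0.924
(b ∧ b) → a = min(1, 1 − 0.924 + 0.060) = min(1, 0.136) = 0.136
a ∧ ((b ∧ b) → a) = min(0.060, 0.136) = 0.060
¬b = 1 − 0.924 = 0.076
(a ∧ ((b ∧ b) → a)) → ¬b = min(1, 1 − 0.060 + 0.076) = min(1, 1.016) = 1.000
¬c = 1 − 0.393 = 0.607
((a ∧ ((b ∧ b) → a)) → ¬b) ∧ ¬c = min(1.000, 0.607) = 0.607
¬(((a ∧ ((b ∧ b) → a)) → ¬b) ∧ ¬c) = 1 − 0.607 = 0.393
b → ¬(((a ∧ ((b ∧ b) → a)) → ¬b) ∧ ¬c) = min(1, 1 − 0.924 + 0.393) = min(1, 0.469) = 0.469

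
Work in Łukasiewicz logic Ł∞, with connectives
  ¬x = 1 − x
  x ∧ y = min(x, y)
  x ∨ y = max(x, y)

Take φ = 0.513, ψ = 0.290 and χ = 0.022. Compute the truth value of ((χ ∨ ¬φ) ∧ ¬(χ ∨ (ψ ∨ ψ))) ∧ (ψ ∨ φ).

0.487

¬φ = 1 − 0.513 = 0.487
χ ∨ ¬φ = max(0.022, 0.487) = 0.487
ψ ∨ ψ = max(0.290, 0.290) = 0.290
χ ∨ (ψ ∨ ψ) = max(0.022, 0.290) = 0.290
¬(χ ∨ (ψ ∨ ψ)) = 1 − 0.290 = 0.710
(χ ∨ ¬φ) ∧ ¬(χ ∨ (ψ ∨ ψ)) = min(0.487, 0.710) = 0.487
ψ ∨ φ = max(0.290, 0.513) = 0.513
((χ ∨ ¬φ) ∧ ¬(χ ∨ (ψ ∨ ψ))) ∧ (ψ ∨ φ) = min(0.487, 0.513) = 0.487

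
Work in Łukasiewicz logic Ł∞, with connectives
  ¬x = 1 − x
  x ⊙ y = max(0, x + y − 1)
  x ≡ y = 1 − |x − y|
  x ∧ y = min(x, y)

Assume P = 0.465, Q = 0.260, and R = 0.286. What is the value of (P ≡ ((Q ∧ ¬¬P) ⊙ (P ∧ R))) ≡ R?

0.751

¬P = 1 − 0.465 = 0.535
¬¬P = 1 − 0.535 = 0.465
Q ∧ ¬¬P = min(0.260, 0.465) = 0.260
P ∧ R = min(0.465, 0.286) = 0.286
(Q ∧ ¬¬P) ⊙ (P ∧ R) = max(0, 0.260 + 0.286 − 1) = max(0, -0.454) = 0.000
P ≡ ((Q ∧ ¬¬P) ⊙ (P ∧ R)) = 1 − |0.465 − 0.000| = 1 − 0.465 = 0.535
(P ≡ ((Q ∧ ¬¬P) ⊙ (P ∧ R))) ≡ R = 1 − |0.535 − 0.286| = 1 − 0.249 = 0.751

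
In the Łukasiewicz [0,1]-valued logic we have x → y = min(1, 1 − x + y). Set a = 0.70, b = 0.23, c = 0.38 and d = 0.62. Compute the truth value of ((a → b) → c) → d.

a → b = min(1, 1 − 0.70 + 0.23) = min(1, 0.53) = 0.53
(a → b) → c = min(1, 1 − 0.53 + 0.38) = min(1, 0.85) = 0.85
((a → b) → c) → d = min(1, 1 − 0.85 + 0.62) = min(1, 0.77) = 0.77

0.77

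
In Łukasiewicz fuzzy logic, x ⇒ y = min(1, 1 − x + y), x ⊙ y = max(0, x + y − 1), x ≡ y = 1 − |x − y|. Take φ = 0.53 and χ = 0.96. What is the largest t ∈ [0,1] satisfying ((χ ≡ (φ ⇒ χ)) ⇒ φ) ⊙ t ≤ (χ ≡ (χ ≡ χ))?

1.00

φ ⇒ χ = min(1, 1 − 0.53 + 0.96) = min(1, 1.43) = 1.00
χ ≡ (φ ⇒ χ) = 1 − |0.96 − 1.00| = 1 − 0.04 = 0.96
(χ ≡ (φ ⇒ χ)) ⇒ φ = min(1, 1 − 0.96 + 0.53) = min(1, 0.57) = 0.57
So the left factor is (χ ≡ (φ ⇒ χ)) ⇒ φ = 0.57.
χ ≡ χ = 1 − |0.96 − 0.96| = 1 − 0.00 = 1.00
χ ≡ (χ ≡ χ) = 1 − |0.96 − 1.00| = 1 − 0.04 = 0.96
So the right-hand bound is χ ≡ (χ ≡ χ) = 0.96.
The residuum of the Łukasiewicz t-norm gives the supremum: min(1, 1 − 0.57 + 0.96).
1 − 0.57 + 0.96 = 1.39, so t = min(1, 1.39) = 1.00.
Check: 0.57 ⊙ 1.00 = max(0, 0.57) = 0.57 ≤ 0.96.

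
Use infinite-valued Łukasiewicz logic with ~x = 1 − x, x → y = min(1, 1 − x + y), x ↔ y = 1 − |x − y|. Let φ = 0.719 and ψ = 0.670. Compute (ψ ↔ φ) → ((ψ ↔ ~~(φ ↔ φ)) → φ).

ψ ↔ φ = 1 − |0.670 − 0.719| = 1 − 0.049 = 0.951
φ ↔ φ = 1 − |0.719 − 0.719| = 1 − 0.000 = 1.000
~(φ ↔ φ) = 1 − 1.000 = 0.000
~~(φ ↔ φ) = 1 − 0.000 = 1.000
ψ ↔ ~~(φ ↔ φ) = 1 − |0.670 − 1.000| = 1 − 0.330 = 0.670
(ψ ↔ ~~(φ ↔ φ)) → φ = min(1, 1 − 0.670 + 0.719) = min(1, 1.049) = 1.000
(ψ ↔ φ) → ((ψ ↔ ~~(φ ↔ φ)) → φ) = min(1, 1 − 0.951 + 1.000) = min(1, 1.049) = 1.000

1.000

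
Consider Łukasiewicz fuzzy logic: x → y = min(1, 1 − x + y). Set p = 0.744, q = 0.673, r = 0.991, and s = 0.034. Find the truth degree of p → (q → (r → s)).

r → s = min(1, 1 − 0.991 + 0.034) = min(1, 0.043) = 0.043
q → (r → s) = min(1, 1 − 0.673 + 0.043) = min(1, 0.370) = 0.370
p → (q → (r → s)) = min(1, 1 − 0.744 + 0.370) = min(1, 0.626) = 0.626

0.626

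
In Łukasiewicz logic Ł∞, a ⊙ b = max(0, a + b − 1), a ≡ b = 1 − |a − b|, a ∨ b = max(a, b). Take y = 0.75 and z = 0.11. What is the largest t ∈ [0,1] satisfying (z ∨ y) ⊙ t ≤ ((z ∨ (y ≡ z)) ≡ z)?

1.00

z ∨ y = max(0.11, 0.75) = 0.75
So the left factor is z ∨ y = 0.75.
y ≡ z = 1 − |0.75 − 0.11| = 1 − 0.64 = 0.36
z ∨ (y ≡ z) = max(0.11, 0.36) = 0.36
(z ∨ (y ≡ z)) ≡ z = 1 − |0.36 − 0.11| = 1 − 0.25 = 0.75
So the right-hand bound is (z ∨ (y ≡ z)) ≡ z = 0.75.
The residuum of the Łukasiewicz t-norm gives the supremum: min(1, 1 − 0.75 + 0.75).
1 − 0.75 + 0.75 = 1.00, so t = min(1, 1.00) = 1.00.
Check: 0.75 ⊙ 1.00 = max(0, 0.75) = 0.75 ≤ 0.75.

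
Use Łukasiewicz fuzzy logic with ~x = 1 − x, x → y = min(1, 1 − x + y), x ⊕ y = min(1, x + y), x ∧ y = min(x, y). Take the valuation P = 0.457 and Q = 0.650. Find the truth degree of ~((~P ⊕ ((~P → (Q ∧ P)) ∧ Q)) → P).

~P = 1 − 0.457 = 0.543
Q ∧ P = min(0.650, 0.457) = 0.457
~P → (Q ∧ P) = min(1, 1 − 0.543 + 0.457) = min(1, 0.914) = 0.914
(~P → (Q ∧ P)) ∧ Q = min(0.914, 0.650) = 0.650
~P ⊕ ((~P → (Q ∧ P)) ∧ Q) = min(1, 0.543 + 0.650) = min(1, 1.193) = 1.000
(~P ⊕ ((~P → (Q ∧ P)) ∧ Q)) → P = min(1, 1 − 1.000 + 0.457) = min(1, 0.457) = 0.457
~((~P ⊕ ((~P → (Q ∧ P)) ∧ Q)) → P) = 1 − 0.457 = 0.543

0.543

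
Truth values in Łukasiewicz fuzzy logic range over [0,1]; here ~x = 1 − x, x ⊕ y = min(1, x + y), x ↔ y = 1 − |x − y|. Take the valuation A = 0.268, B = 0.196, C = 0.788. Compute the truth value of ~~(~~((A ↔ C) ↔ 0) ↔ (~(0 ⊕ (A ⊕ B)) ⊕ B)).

0.788

A ↔ C = 1 − |0.268 − 0.788| = 1 − 0.520 = 0.480
(A ↔ C) ↔ 0 = 1 − |0.480 − 0.000| = 1 − 0.480 = 0.520
~((A ↔ C) ↔ 0) = 1 − 0.520 = 0.480
~~((A ↔ C) ↔ 0) = 1 − 0.480 = 0.520
A ⊕ B = min(1, 0.268 + 0.196) = min(1, 0.464) = 0.464
0 ⊕ (A ⊕ B) = min(1, 0.000 + 0.464) = min(1, 0.464) = 0.464
~(0 ⊕ (A ⊕ B)) = 1 − 0.464 = 0.536
~(0 ⊕ (A ⊕ B)) ⊕ B = min(1, 0.536 + 0.196) = min(1, 0.732) = 0.732
~~((A ↔ C) ↔ 0) ↔ (~(0 ⊕ (A ⊕ B)) ⊕ B) = 1 − |0.520 − 0.732| = 1 − 0.212 = 0.788
~(~~((A ↔ C) ↔ 0) ↔ (~(0 ⊕ (A ⊕ B)) ⊕ B)) = 1 − 0.788 = 0.212
~~(~~((A ↔ C) ↔ 0) ↔ (~(0 ⊕ (A ⊕ B)) ⊕ B)) = 1 − 0.212 = 0.788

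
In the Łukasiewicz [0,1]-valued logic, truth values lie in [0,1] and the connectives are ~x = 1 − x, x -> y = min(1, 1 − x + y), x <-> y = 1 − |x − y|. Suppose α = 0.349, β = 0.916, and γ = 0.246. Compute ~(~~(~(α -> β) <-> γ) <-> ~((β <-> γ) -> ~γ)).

0.754

α -> β = min(1, 1 − 0.349 + 0.916) = min(1, 1.567) = 1.000
~(α -> β) = 1 − 1.000 = 0.000
~(α -> β) <-> γ = 1 − |0.000 − 0.246| = 1 − 0.246 = 0.754
~(~(α -> β) <-> γ) = 1 − 0.754 = 0.246
~~(~(α -> β) <-> γ) = 1 − 0.246 = 0.754
β <-> γ = 1 − |0.916 − 0.246| = 1 − 0.670 = 0.330
~γ = 1 − 0.246 = 0.754
(β <-> γ) -> ~γ = min(1, 1 − 0.330 + 0.754) = min(1, 1.424) = 1.000
~((β <-> γ) -> ~γ) = 1 − 1.000 = 0.000
~~(~(α -> β) <-> γ) <-> ~((β <-> γ) -> ~γ) = 1 − |0.754 − 0.000| = 1 − 0.754 = 0.246
~(~~(~(α -> β) <-> γ) <-> ~((β <-> γ) -> ~γ)) = 1 − 0.246 = 0.754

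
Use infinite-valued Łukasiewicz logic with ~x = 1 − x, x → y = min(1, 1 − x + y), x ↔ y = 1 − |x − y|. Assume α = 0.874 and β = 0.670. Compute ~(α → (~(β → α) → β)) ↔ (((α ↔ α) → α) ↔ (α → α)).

0.126

β → α = min(1, 1 − 0.670 + 0.874) = min(1, 1.204) = 1.000
~(β → α) = 1 − 1.000 = 0.000
~(β → α) → β = min(1, 1 − 0.000 + 0.670) = min(1, 1.670) = 1.000
α → (~(β → α) → β) = min(1, 1 − 0.874 + 1.000) = min(1, 1.126) = 1.000
~(α → (~(β → α) → β)) = 1 − 1.000 = 0.000
α ↔ α = 1 − |0.874 − 0.874| = 1 − 0.000 = 1.000
(α ↔ α) → α = min(1, 1 − 1.000 + 0.874) = min(1, 0.874) = 0.874
α → α = min(1, 1 − 0.874 + 0.874) = min(1, 1.000) = 1.000
((α ↔ α) → α) ↔ (α → α) = 1 − |0.874 − 1.000| = 1 − 0.126 = 0.874
~(α → (~(β → α) → β)) ↔ (((α ↔ α) → α) ↔ (α → α)) = 1 − |0.000 − 0.874| = 1 − 0.874 = 0.126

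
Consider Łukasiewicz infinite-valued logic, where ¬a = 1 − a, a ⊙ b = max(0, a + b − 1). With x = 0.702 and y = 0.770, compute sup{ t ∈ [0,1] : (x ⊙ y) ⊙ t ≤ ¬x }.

0.826

x ⊙ y = max(0, 0.702 + 0.770 − 1) = max(0, 0.472) = 0.472
So the left factor is x ⊙ y = 0.472.
¬x = 1 − 0.702 = 0.298
So the right-hand bound is ¬x = 0.298.
The residuum of the Łukasiewicz t-norm gives the supremum: min(1, 1 − 0.472 + 0.298).
1 − 0.472 + 0.298 = 0.826, so t = min(1, 0.826) = 0.826.
Check: 0.472 ⊙ 0.826 = max(0, 0.298) = 0.298 ≤ 0.298.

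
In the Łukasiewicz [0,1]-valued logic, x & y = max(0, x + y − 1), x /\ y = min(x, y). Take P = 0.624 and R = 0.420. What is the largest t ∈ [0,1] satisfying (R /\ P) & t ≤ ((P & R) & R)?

R /\ P = min(0.420, 0.624) = 0.420
So the left factor is R /\ P = 0.420.
P & R = max(0, 0.624 + 0.420 − 1) = max(0, 0.044) = 0.044
(P & R) & R = max(0, 0.044 + 0.420 − 1) = max(0, -0.536) = 0.000
So the right-hand bound is (P & R) & R = 0.000.
The residuum of the Łukasiewicz t-norm gives the supremum: min(1, 1 − 0.420 + 0.000).
1 − 0.420 + 0.000 = 0.580, so t = min(1, 0.580) = 0.580.
Check: 0.420 & 0.580 = max(0, 0.000) = 0.000 ≤ 0.000.

0.580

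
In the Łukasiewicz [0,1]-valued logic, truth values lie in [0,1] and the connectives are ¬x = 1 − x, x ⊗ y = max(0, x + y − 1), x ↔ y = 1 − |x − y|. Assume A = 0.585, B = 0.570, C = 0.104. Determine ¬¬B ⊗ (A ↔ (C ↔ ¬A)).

0.466

¬B = 1 − 0.570 = 0.430
¬¬B = 1 − 0.430 = 0.570
¬A = 1 − 0.585 = 0.415
C ↔ ¬A = 1 − |0.104 − 0.415| = 1 − 0.311 = 0.689
A ↔ (C ↔ ¬A) = 1 − |0.585 − 0.689| = 1 − 0.104 = 0.896
¬¬B ⊗ (A ↔ (C ↔ ¬A)) = max(0, 0.570 + 0.896 − 1) = max(0, 0.466) = 0.466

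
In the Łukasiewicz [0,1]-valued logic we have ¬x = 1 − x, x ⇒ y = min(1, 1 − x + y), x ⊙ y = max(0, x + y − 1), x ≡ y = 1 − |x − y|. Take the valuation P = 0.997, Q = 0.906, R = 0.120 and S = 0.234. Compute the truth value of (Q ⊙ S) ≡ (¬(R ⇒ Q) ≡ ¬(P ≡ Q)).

Q ⊙ S = max(0, 0.906 + 0.234 − 1) = max(0, 0.140) = 0.140
R ⇒ Q = min(1, 1 − 0.120 + 0.906) = min(1, 1.786) = 1.000
¬(R ⇒ Q) = 1 − 1.000 = 0.000
P ≡ Q = 1 − |0.997 − 0.906| = 1 − 0.091 = 0.909
¬(P ≡ Q) = 1 − 0.909 = 0.091
¬(R ⇒ Q) ≡ ¬(P ≡ Q) = 1 − |0.000 − 0.091| = 1 − 0.091 = 0.909
(Q ⊙ S) ≡ (¬(R ⇒ Q) ≡ ¬(P ≡ Q)) = 1 − |0.140 − 0.909| = 1 − 0.769 = 0.231

0.231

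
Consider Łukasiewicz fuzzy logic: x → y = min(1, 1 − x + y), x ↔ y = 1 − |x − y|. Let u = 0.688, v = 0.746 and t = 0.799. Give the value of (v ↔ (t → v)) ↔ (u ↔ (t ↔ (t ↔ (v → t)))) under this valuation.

0.889

t → v = min(1, 1 − 0.799 + 0.746) = min(1, 0.947) = 0.947
v ↔ (t → v) = 1 − |0.746 − 0.947| = 1 − 0.201 = 0.799
v → t = min(1, 1 − 0.746 + 0.799) = min(1, 1.053) = 1.000
t ↔ (v → t) = 1 − |0.799 − 1.000| = 1 − 0.201 = 0.799
t ↔ (t ↔ (v → t)) = 1 − |0.799 − 0.799| = 1 − 0.000 = 1.000
u ↔ (t ↔ (t ↔ (v → t))) = 1 − |0.688 − 1.000| = 1 − 0.312 = 0.688
(v ↔ (t → v)) ↔ (u ↔ (t ↔ (t ↔ (v → t)))) = 1 − |0.799 − 0.688| = 1 − 0.111 = 0.889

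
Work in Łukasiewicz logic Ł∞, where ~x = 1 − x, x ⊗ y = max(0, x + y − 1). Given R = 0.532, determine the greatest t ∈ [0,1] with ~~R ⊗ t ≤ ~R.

~R = 1 − 0.532 = 0.468
~~R = 1 − 0.468 = 0.532
So the left factor is ~~R = 0.532.
So the right-hand bound is ~R = 0.468.
The residuum of the Łukasiewicz t-norm gives the supremum: min(1, 1 − 0.532 + 0.468).
1 − 0.532 + 0.468 = 0.936, so t = min(1, 0.936) = 0.936.
Check: 0.532 ⊗ 0.936 = max(0, 0.468) = 0.468 ≤ 0.468.

0.936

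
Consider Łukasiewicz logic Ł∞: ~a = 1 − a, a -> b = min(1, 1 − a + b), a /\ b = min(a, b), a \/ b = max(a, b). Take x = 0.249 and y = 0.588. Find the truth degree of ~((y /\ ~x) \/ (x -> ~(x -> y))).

~x = 1 − 0.249 = 0.751
y /\ ~x = min(0.588, 0.751) = 0.588
x -> y = min(1, 1 − 0.249 + 0.588) = min(1, 1.339) = 1.000
~(x -> y) = 1 − 1.000 = 0.000
x -> ~(x -> y) = min(1, 1 − 0.249 + 0.000) = min(1, 0.751) = 0.751
(y /\ ~x) \/ (x -> ~(x -> y)) = max(0.588, 0.751) = 0.751
~((y /\ ~x) \/ (x -> ~(x -> y))) = 1 − 0.751 = 0.249

0.249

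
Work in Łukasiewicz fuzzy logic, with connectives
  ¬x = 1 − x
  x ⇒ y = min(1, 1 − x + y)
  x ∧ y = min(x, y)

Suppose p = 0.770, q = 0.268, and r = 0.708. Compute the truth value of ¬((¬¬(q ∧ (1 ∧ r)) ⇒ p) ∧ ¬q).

1 ∧ r = min(1.000, 0.708) = 0.708
q ∧ (1 ∧ r) = min(0.268, 0.708) = 0.268
¬(q ∧ (1 ∧ r)) = 1 − 0.268 = 0.732
¬¬(q ∧ (1 ∧ r)) = 1 − 0.732 = 0.268
¬¬(q ∧ (1 ∧ r)) ⇒ p = min(1, 1 − 0.268 + 0.770) = min(1, 1.502) = 1.000
¬q = 1 − 0.268 = 0.732
(¬¬(q ∧ (1 ∧ r)) ⇒ p) ∧ ¬q = min(1.000, 0.732) = 0.732
¬((¬¬(q ∧ (1 ∧ r)) ⇒ p) ∧ ¬q) = 1 − 0.732 = 0.268

0.268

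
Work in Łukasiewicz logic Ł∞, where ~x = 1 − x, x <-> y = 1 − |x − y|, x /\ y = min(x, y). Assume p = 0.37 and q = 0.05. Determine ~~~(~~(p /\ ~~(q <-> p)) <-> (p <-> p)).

0.63

q <-> p = 1 − |0.05 − 0.37| = 1 − 0.32 = 0.68
~(q <-> p) = 1 − 0.68 = 0.32
~~(q <-> p) = 1 − 0.32 = 0.68
p /\ ~~(q <-> p) = min(0.37, 0.68) = 0.37
~(p /\ ~~(q <-> p)) = 1 − 0.37 = 0.63
~~(p /\ ~~(q <-> p)) = 1 − 0.63 = 0.37
p <-> p = 1 − |0.37 − 0.37| = 1 − 0.00 = 1.00
~~(p /\ ~~(q <-> p)) <-> (p <-> p) = 1 − |0.37 − 1.00| = 1 − 0.63 = 0.37
~(~~(p /\ ~~(q <-> p)) <-> (p <-> p)) = 1 − 0.37 = 0.63
~~(~~(p /\ ~~(q <-> p)) <-> (p <-> p)) = 1 − 0.63 = 0.37
~~~(~~(p /\ ~~(q <-> p)) <-> (p <-> p)) = 1 − 0.37 = 0.63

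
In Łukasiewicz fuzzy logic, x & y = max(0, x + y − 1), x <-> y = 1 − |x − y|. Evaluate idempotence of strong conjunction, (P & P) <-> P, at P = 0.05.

0.95

P & P = max(0, 0.05 + 0.05 − 1) = max(0, -0.90) = 0.00
(P & P) <-> P = 1 − |0.00 − 0.05| = 1 − 0.05 = 0.95
(The value 0.95 < 1 shows this instance is not satisfied; fails in Ł∞ since a ⊗ a = max(0, 2a−1) ≠ a in general.)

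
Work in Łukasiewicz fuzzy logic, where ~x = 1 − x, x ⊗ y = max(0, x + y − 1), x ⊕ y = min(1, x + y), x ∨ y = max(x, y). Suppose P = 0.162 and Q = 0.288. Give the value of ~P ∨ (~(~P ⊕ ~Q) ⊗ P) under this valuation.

~P = 1 − 0.162 = 0.838
~Q = 1 − 0.288 = 0.712
~P ⊕ ~Q = min(1, 0.838 + 0.712) = min(1, 1.550) = 1.000
~(~P ⊕ ~Q) = 1 − 1.000 = 0.000
~(~P ⊕ ~Q) ⊗ P = max(0, 0.000 + 0.162 − 1) = max(0, -0.838) = 0.000
~P ∨ (~(~P ⊕ ~Q) ⊗ P) = max(0.838, 0.000) = 0.838

0.838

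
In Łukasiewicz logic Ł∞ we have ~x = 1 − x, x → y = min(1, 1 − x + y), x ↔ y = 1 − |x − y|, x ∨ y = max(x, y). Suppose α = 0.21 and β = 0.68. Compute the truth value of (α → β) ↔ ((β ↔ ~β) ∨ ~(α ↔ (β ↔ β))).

α → β = min(1, 1 − 0.21 + 0.68) = min(1, 1.47) = 1.00
~β = 1 − 0.68 = 0.32
β ↔ ~β = 1 − |0.68 − 0.32| = 1 − 0.36 = 0.64
β ↔ β = 1 − |0.68 − 0.68| = 1 − 0.00 = 1.00
α ↔ (β ↔ β) = 1 − |0.21 − 1.00| = 1 − 0.79 = 0.21
~(α ↔ (β ↔ β)) = 1 − 0.21 = 0.79
(β ↔ ~β) ∨ ~(α ↔ (β ↔ β)) = max(0.64, 0.79) = 0.79
(α → β) ↔ ((β ↔ ~β) ∨ ~(α ↔ (β ↔ β))) = 1 − |1.00 − 0.79| = 1 − 0.21 = 0.79

0.79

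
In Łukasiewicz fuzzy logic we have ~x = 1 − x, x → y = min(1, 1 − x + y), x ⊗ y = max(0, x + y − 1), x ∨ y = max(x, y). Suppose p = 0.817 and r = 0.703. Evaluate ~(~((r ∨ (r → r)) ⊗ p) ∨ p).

0.183

r → r = min(1, 1 − 0.703 + 0.703) = min(1, 1.000) = 1.000
r ∨ (r → r) = max(0.703, 1.000) = 1.000
(r ∨ (r → r)) ⊗ p = max(0, 1.000 + 0.817 − 1) = max(0, 0.817) = 0.817
~((r ∨ (r → r)) ⊗ p) = 1 − 0.817 = 0.183
~((r ∨ (r → r)) ⊗ p) ∨ p = max(0.183, 0.817) = 0.817
~(~((r ∨ (r → r)) ⊗ p) ∨ p) = 1 − 0.817 = 0.183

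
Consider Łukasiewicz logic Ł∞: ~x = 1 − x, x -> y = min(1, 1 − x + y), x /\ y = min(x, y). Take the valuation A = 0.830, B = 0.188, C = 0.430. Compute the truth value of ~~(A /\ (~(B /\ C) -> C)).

B /\ C = min(0.188, 0.430) = 0.188
~(B /\ C) = 1 − 0.188 = 0.812
~(B /\ C) -> C = min(1, 1 − 0.812 + 0.430) = min(1, 0.618) = 0.618
A /\ (~(B /\ C) -> C) = min(0.830, 0.618) = 0.618
~(A /\ (~(B /\ C) -> C)) = 1 − 0.618 = 0.382
~~(A /\ (~(B /\ C) -> C)) = 1 − 0.382 = 0.618

0.618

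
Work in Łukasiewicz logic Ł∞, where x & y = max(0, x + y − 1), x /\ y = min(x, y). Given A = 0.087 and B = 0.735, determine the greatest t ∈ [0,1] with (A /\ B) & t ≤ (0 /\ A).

A /\ B = min(0.087, 0.735) = 0.087
So the left factor is A /\ B = 0.087.
0 /\ A = min(0.000, 0.087) = 0.000
So the right-hand bound is 0 /\ A = 0.000.
The residuum of the Łukasiewicz t-norm gives the supremum: min(1, 1 − 0.087 + 0.000).
1 − 0.087 + 0.000 = 0.913, so t = min(1, 0.913) = 0.913.
Check: 0.087 & 0.913 = max(0, 0.000) = 0.000 ≤ 0.000.

0.913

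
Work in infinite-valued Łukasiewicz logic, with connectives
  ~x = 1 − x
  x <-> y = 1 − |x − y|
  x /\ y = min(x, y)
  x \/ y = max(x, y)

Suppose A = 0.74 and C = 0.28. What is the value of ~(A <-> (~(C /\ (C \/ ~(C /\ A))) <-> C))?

C /\ A = min(0.28, 0.74) = 0.28
~(C /\ A) = 1 − 0.28 = 0.72
C \/ ~(C /\ A) = max(0.28, 0.72) = 0.72
C /\ (C \/ ~(C /\ A)) = min(0.28, 0.72) = 0.28
~(C /\ (C \/ ~(C /\ A))) = 1 − 0.28 = 0.72
~(C /\ (C \/ ~(C /\ A))) <-> C = 1 − |0.72 − 0.28| = 1 − 0.44 = 0.56
A <-> (~(C /\ (C \/ ~(C /\ A))) <-> C) = 1 − |0.74 − 0.56| = 1 − 0.18 = 0.82
~(A <-> (~(C /\ (C \/ ~(C /\ A))) <-> C)) = 1 − 0.82 = 0.18

0.18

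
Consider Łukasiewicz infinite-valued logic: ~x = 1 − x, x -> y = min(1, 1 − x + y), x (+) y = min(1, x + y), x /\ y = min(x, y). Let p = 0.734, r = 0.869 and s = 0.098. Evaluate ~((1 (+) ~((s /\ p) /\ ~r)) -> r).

0.131

s /\ p = min(0.098, 0.734) = 0.098
~r = 1 − 0.869 = 0.131
(s /\ p) /\ ~r = min(0.098, 0.131) = 0.098
~((s /\ p) /\ ~r) = 1 − 0.098 = 0.902
1 (+) ~((s /\ p) /\ ~r) = min(1, 1.000 + 0.902) = min(1, 1.902) = 1.000
(1 (+) ~((s /\ p) /\ ~r)) -> r = min(1, 1 − 1.000 + 0.869) = min(1, 0.869) = 0.869
~((1 (+) ~((s /\ p) /\ ~r)) -> r) = 1 − 0.869 = 0.131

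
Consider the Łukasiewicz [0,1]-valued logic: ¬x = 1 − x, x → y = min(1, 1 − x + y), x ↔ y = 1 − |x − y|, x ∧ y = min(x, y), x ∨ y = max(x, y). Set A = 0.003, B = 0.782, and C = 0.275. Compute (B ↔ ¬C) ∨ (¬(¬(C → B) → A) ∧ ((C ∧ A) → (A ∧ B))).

¬C = 1 − 0.275 = 0.725
B ↔ ¬C = 1 − |0.782 − 0.725| = 1 − 0.057 = 0.943
C → B = min(1, 1 − 0.275 + 0.782) = min(1, 1.507) = 1.000
¬(C → B) = 1 − 1.000 = 0.000
¬(C → B) → A = min(1, 1 − 0.000 + 0.003) = min(1, 1.003) = 1.000
¬(¬(C → B) → A) = 1 − 1.000 = 0.000
C ∧ A = min(0.275, 0.003) = 0.003
A ∧ B = min(0.003, 0.782) = 0.003
(C ∧ A) → (A ∧ B) = min(1, 1 − 0.003 + 0.003) = min(1, 1.000) = 1.000
¬(¬(C → B) → A) ∧ ((C ∧ A) → (A ∧ B)) = min(0.000, 1.000) = 0.000
(B ↔ ¬C) ∨ (¬(¬(C → B) → A) ∧ ((C ∧ A) → (A ∧ B))) = max(0.943, 0.000) = 0.943

0.943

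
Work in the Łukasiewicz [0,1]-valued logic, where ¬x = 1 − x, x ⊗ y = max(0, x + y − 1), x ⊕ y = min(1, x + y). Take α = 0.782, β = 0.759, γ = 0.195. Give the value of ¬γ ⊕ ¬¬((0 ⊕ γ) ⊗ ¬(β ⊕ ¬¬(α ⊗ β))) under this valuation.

¬γ = 1 − 0.195 = 0.805
0 ⊕ γ = min(1, 0.000 + 0.195) = min(1, 0.195) = 0.195
α ⊗ β = max(0, 0.782 + 0.759 − 1) = max(0, 0.541) = 0.541
¬(α ⊗ β) = 1 − 0.541 = 0.459
¬¬(α ⊗ β) = 1 − 0.459 = 0.541
β ⊕ ¬¬(α ⊗ β) = min(1, 0.759 + 0.541) = min(1, 1.300) = 1.000
¬(β ⊕ ¬¬(α ⊗ β)) = 1 − 1.000 = 0.000
(0 ⊕ γ) ⊗ ¬(β ⊕ ¬¬(α ⊗ β)) = max(0, 0.195 + 0.000 − 1) = max(0, -0.805) = 0.000
¬((0 ⊕ γ) ⊗ ¬(β ⊕ ¬¬(α ⊗ β))) = 1 − 0.000 = 1.000
¬¬((0 ⊕ γ) ⊗ ¬(β ⊕ ¬¬(α ⊗ β))) = 1 − 1.000 = 0.000
¬γ ⊕ ¬¬((0 ⊕ γ) ⊗ ¬(β ⊕ ¬¬(α ⊗ β))) = min(1, 0.805 + 0.000) = min(1, 0.805) = 0.805

0.805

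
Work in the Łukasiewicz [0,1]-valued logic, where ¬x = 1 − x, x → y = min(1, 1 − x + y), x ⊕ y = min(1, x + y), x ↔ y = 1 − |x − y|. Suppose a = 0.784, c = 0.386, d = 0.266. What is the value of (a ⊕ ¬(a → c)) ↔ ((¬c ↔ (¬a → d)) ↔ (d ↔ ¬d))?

a → c = min(1, 1 − 0.784 + 0.386) = min(1, 0.602) = 0.602
¬(a → c) = 1 − 0.602 = 0.398
a ⊕ ¬(a → c) = min(1, 0.784 + 0.398) = min(1, 1.182) = 1.000
¬c = 1 − 0.386 = 0.614
¬a = 1 − 0.784 = 0.216
¬a → d = min(1, 1 − 0.216 + 0.266) = min(1, 1.050) = 1.000
¬c ↔ (¬a → d) = 1 − |0.614 − 1.000| = 1 − 0.386 = 0.614
¬d = 1 − 0.266 = 0.734
d ↔ ¬d = 1 − |0.266 − 0.734| = 1 − 0.468 = 0.532
(¬c ↔ (¬a → d)) ↔ (d ↔ ¬d) = 1 − |0.614 − 0.532| = 1 − 0.082 = 0.918
(a ⊕ ¬(a → c)) ↔ ((¬c ↔ (¬a → d)) ↔ (d ↔ ¬d)) = 1 − |1.000 − 0.918| = 1 − 0.082 = 0.918

0.918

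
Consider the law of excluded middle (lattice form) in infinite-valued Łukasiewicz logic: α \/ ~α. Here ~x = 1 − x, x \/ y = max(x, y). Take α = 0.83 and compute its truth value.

0.83

~α = 1 − 0.83 = 0.17
α \/ ~α = max(0.83, 0.17) = 0.83
(The value 0.83 < 1 shows this instance is not satisfied; not a Ł∞-tautology — its value is max(a, 1−a).)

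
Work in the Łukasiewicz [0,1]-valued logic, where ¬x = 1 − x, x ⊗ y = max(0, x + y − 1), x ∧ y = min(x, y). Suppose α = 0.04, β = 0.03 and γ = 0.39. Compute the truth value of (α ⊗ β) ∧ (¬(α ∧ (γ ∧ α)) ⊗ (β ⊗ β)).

0.00

α ⊗ β = max(0, 0.04 + 0.03 − 1) = max(0, -0.93) = 0.00
γ ∧ α = min(0.39, 0.04) = 0.04
α ∧ (γ ∧ α) = min(0.04, 0.04) = 0.04
¬(α ∧ (γ ∧ α)) = 1 − 0.04 = 0.96
β ⊗ β = max(0, 0.03 + 0.03 − 1) = max(0, -0.94) = 0.00
¬(α ∧ (γ ∧ α)) ⊗ (β ⊗ β) = max(0, 0.96 + 0.00 − 1) = max(0, -0.04) = 0.00
(α ⊗ β) ∧ (¬(α ∧ (γ ∧ α)) ⊗ (β ⊗ β)) = min(0.00, 0.00) = 0.00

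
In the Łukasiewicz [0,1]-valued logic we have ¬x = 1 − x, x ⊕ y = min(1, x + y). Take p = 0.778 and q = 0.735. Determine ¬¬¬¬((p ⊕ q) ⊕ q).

p ⊕ q = min(1, 0.778 + 0.735) = min(1, 1.513) = 1.000
(p ⊕ q) ⊕ q = min(1, 1.000 + 0.735) = min(1, 1.735) = 1.000
¬((p ⊕ q) ⊕ q) = 1 − 1.000 = 0.000
¬¬((p ⊕ q) ⊕ q) = 1 − 0.000 = 1.000
¬¬¬((p ⊕ q) ⊕ q) = 1 − 1.000 = 0.000
¬¬¬¬((p ⊕ q) ⊕ q) = 1 − 0.000 = 1.000

1.000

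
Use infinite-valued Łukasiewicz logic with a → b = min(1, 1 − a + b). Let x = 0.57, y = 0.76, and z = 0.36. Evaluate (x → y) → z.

0.36

x → y = min(1, 1 − 0.57 + 0.76) = min(1, 1.19) = 1.00
(x → y) → z = min(1, 1 − 1.00 + 0.36) = min(1, 0.36) = 0.36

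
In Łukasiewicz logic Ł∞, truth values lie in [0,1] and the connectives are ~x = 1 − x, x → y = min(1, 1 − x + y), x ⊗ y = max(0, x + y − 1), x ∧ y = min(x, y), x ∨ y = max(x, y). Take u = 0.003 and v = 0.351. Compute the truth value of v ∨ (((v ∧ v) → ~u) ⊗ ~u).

v ∧ v = min(0.351, 0.351) = 0.351
~u = 1 − 0.003 = 0.997
(v ∧ v) → ~u = min(1, 1 − 0.351 + 0.997) = min(1, 1.646) = 1.000
((v ∧ v) → ~u) ⊗ ~u = max(0, 1.000 + 0.997 − 1) = max(0, 0.997) = 0.997
v ∨ (((v ∧ v) → ~u) ⊗ ~u) = max(0.351, 0.997) = 0.997

0.997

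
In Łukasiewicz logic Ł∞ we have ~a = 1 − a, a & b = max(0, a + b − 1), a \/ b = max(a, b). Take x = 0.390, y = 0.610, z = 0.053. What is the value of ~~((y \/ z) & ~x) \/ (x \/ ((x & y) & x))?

y \/ z = max(0.610, 0.053) = 0.610
~x = 1 − 0.390 = 0.610
(y \/ z) & ~x = max(0, 0.610 + 0.610 − 1) = max(0, 0.220) = 0.220
~((y \/ z) & ~x) = 1 − 0.220 = 0.780
~~((y \/ z) & ~x) = 1 − 0.780 = 0.220
x & y = max(0, 0.390 + 0.610 − 1) = max(0, 0.000) = 0.000
(x & y) & x = max(0, 0.000 + 0.390 − 1) = max(0, -0.610) = 0.000
x \/ ((x & y) & x) = max(0.390, 0.000) = 0.390
~~((y \/ z) & ~x) \/ (x \/ ((x & y) & x)) = max(0.220, 0.390) = 0.390

0.390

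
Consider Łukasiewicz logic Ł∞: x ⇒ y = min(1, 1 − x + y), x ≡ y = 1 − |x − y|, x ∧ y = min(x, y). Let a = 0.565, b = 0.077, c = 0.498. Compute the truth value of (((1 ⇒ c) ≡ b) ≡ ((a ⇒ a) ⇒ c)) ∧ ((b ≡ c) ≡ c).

0.919

1 ⇒ c = min(1, 1 − 1.000 + 0.498) = min(1, 0.498) = 0.498
(1 ⇒ c) ≡ b = 1 − |0.498 − 0.077| = 1 − 0.421 = 0.579
a ⇒ a = min(1, 1 − 0.565 + 0.565) = min(1, 1.000) = 1.000
(a ⇒ a) ⇒ c = min(1, 1 − 1.000 + 0.498) = min(1, 0.498) = 0.498
((1 ⇒ c) ≡ b) ≡ ((a ⇒ a) ⇒ c) = 1 − |0.579 − 0.498| = 1 − 0.081 = 0.919
b ≡ c = 1 − |0.077 − 0.498| = 1 − 0.421 = 0.579
(b ≡ c) ≡ c = 1 − |0.579 − 0.498| = 1 − 0.081 = 0.919
(((1 ⇒ c) ≡ b) ≡ ((a ⇒ a) ⇒ c)) ∧ ((b ≡ c) ≡ c) = min(0.919, 0.919) = 0.919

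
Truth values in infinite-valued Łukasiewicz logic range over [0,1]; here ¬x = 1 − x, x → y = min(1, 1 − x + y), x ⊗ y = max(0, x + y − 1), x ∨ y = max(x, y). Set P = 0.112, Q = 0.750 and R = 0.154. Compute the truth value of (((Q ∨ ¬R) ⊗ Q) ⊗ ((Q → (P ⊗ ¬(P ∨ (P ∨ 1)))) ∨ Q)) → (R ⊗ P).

0.654

¬R = 1 − 0.154 = 0.846
Q ∨ ¬R = max(0.750, 0.846) = 0.846
(Q ∨ ¬R) ⊗ Q = max(0, 0.846 + 0.750 − 1) = max(0, 0.596) = 0.596
P ∨ 1 = max(0.112, 1.000) = 1.000
P ∨ (P ∨ 1) = max(0.112, 1.000) = 1.000
¬(P ∨ (P ∨ 1)) = 1 − 1.000 = 0.000
P ⊗ ¬(P ∨ (P ∨ 1)) = max(0, 0.112 + 0.000 − 1) = max(0, -0.888) = 0.000
Q → (P ⊗ ¬(P ∨ (P ∨ 1))) = min(1, 1 − 0.750 + 0.000) = min(1, 0.250) = 0.250
(Q → (P ⊗ ¬(P ∨ (P ∨ 1)))) ∨ Q = max(0.250, 0.750) = 0.750
((Q ∨ ¬R) ⊗ Q) ⊗ ((Q → (P ⊗ ¬(P ∨ (P ∨ 1)))) ∨ Q) = max(0, 0.596 + 0.750 − 1) = max(0, 0.346) = 0.346
R ⊗ P = max(0, 0.154 + 0.112 − 1) = max(0, -0.734) = 0.000
(((Q ∨ ¬R) ⊗ Q) ⊗ ((Q → (P ⊗ ¬(P ∨ (P ∨ 1)))) ∨ Q)) → (R ⊗ P) = min(1, 1 − 0.346 + 0.000) = min(1, 0.654) = 0.654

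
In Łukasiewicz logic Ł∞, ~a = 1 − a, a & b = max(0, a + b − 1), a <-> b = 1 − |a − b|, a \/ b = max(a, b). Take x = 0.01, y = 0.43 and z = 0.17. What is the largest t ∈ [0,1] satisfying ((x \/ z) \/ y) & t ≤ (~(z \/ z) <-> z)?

x \/ z = max(0.01, 0.17) = 0.17
(x \/ z) \/ y = max(0.17, 0.43) = 0.43
So the left factor is (x \/ z) \/ y = 0.43.
z \/ z = max(0.17, 0.17) = 0.17
~(z \/ z) = 1 − 0.17 = 0.83
~(z \/ z) <-> z = 1 − |0.83 − 0.17| = 1 − 0.66 = 0.34
So the right-hand bound is ~(z \/ z) <-> z = 0.34.
The residuum of the Łukasiewicz t-norm gives the supremum: min(1, 1 − 0.43 + 0.34).
1 − 0.43 + 0.34 = 0.91, so t = min(1, 0.91) = 0.91.
Check: 0.43 & 0.91 = max(0, 0.34) = 0.34 ≤ 0.34.

0.91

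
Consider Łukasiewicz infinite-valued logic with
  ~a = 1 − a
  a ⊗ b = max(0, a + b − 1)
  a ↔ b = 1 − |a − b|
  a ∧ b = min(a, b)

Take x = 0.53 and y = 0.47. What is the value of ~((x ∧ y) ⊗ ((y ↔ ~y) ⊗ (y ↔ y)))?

x ∧ y = min(0.53, 0.47) = 0.47
~y = 1 − 0.47 = 0.53
y ↔ ~y = 1 − |0.47 − 0.53| = 1 − 0.06 = 0.94
y ↔ y = 1 − |0.47 − 0.47| = 1 − 0.00 = 1.00
(y ↔ ~y) ⊗ (y ↔ y) = max(0, 0.94 + 1.00 − 1) = max(0, 0.94) = 0.94
(x ∧ y) ⊗ ((y ↔ ~y) ⊗ (y ↔ y)) = max(0, 0.47 + 0.94 − 1) = max(0, 0.41) = 0.41
~((x ∧ y) ⊗ ((y ↔ ~y) ⊗ (y ↔ y))) = 1 − 0.41 = 0.59

0.59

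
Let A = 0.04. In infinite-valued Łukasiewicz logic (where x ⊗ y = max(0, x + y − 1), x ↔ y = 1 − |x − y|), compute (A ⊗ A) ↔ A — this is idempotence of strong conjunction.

0.96

A ⊗ A = max(0, 0.04 + 0.04 − 1) = max(0, -0.92) = 0.00
(A ⊗ A) ↔ A = 1 − |0.00 − 0.04| = 1 − 0.04 = 0.96
(The value 0.96 < 1 shows this instance is not satisfied; fails in Ł∞ since a ⊗ a = max(0, 2a−1) ≠ a in general.)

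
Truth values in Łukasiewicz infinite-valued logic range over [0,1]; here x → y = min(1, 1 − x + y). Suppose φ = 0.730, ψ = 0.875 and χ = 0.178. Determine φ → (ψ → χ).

0.573

ψ → χ = min(1, 1 − 0.875 + 0.178) = min(1, 0.303) = 0.303
φ → (ψ → χ) = min(1, 1 − 0.730 + 0.303) = min(1, 0.573) = 0.573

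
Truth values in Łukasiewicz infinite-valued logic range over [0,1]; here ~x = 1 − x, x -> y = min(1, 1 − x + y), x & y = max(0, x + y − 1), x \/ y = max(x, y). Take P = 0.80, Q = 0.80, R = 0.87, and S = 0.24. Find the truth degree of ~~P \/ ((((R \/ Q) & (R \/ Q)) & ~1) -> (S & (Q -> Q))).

~P = 1 − 0.80 = 0.20
~~P = 1 − 0.20 = 0.80
R \/ Q = max(0.87, 0.80) = 0.87
(R \/ Q) & (R \/ Q) = max(0, 0.87 + 0.87 − 1) = max(0, 0.74) = 0.74
~1 = 1 − 1.00 = 0.00
((R \/ Q) & (R \/ Q)) & ~1 = max(0, 0.74 + 0.00 − 1) = max(0, -0.26) = 0.00
Q -> Q = min(1, 1 − 0.80 + 0.80) = min(1, 1.00) = 1.00
S & (Q -> Q) = max(0, 0.24 + 1.00 − 1) = max(0, 0.24) = 0.24
(((R \/ Q) & (R \/ Q)) & ~1) -> (S & (Q -> Q)) = min(1, 1 − 0.00 + 0.24) = min(1, 1.24) = 1.00
~~P \/ ((((R \/ Q) & (R \/ Q)) & ~1) -> (S & (Q -> Q))) = max(0.80, 1.00) = 1.00

1.00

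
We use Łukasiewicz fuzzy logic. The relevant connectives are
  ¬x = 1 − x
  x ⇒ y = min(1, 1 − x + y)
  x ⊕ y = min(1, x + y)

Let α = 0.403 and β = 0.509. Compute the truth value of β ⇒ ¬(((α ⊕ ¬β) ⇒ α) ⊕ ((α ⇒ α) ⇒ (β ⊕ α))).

¬β = 1 − 0.509 = 0.491
α ⊕ ¬β = min(1, 0.403 + 0.491) = min(1, 0.894) = 0.894
(α ⊕ ¬β) ⇒ α = min(1, 1 − 0.894 + 0.403) = min(1, 0.509) = 0.509
α ⇒ α = min(1, 1 − 0.403 + 0.403) = min(1, 1.000) = 1.000
β ⊕ α = min(1, 0.509 + 0.403) = min(1, 0.912) = 0.912
(α ⇒ α) ⇒ (β ⊕ α) = min(1, 1 − 1.000 + 0.912) = min(1, 0.912) = 0.912
((α ⊕ ¬β) ⇒ α) ⊕ ((α ⇒ α) ⇒ (β ⊕ α)) = min(1, 0.509 + 0.912) = min(1, 1.421) = 1.000
¬(((α ⊕ ¬β) ⇒ α) ⊕ ((α ⇒ α) ⇒ (β ⊕ α))) = 1 − 1.000 = 0.000
β ⇒ ¬(((α ⊕ ¬β) ⇒ α) ⊕ ((α ⇒ α) ⇒ (β ⊕ α))) = min(1, 1 − 0.509 + 0.000) = min(1, 0.491) = 0.491

0.491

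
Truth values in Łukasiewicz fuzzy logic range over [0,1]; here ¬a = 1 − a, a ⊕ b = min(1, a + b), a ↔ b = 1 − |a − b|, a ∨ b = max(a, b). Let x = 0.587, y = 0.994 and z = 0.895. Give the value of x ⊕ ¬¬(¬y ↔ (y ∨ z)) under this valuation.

¬y = 1 − 0.994 = 0.006
y ∨ z = max(0.994, 0.895) = 0.994
¬y ↔ (y ∨ z) = 1 − |0.006 − 0.994| = 1 − 0.988 = 0.012
¬(¬y ↔ (y ∨ z)) = 1 − 0.012 = 0.988
¬¬(¬y ↔ (y ∨ z)) = 1 − 0.988 = 0.012
x ⊕ ¬¬(¬y ↔ (y ∨ z)) = min(1, 0.587 + 0.012) = min(1, 0.599) = 0.599

0.599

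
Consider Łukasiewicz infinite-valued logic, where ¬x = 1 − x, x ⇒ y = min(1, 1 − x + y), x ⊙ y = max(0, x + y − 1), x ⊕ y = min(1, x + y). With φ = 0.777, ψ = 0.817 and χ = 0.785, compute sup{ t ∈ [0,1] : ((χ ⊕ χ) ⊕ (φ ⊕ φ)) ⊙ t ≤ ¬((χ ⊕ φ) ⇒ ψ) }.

0.183

χ ⊕ χ = min(1, 0.785 + 0.785) = min(1, 1.570) = 1.000
φ ⊕ φ = min(1, 0.777 + 0.777) = min(1, 1.554) = 1.000
(χ ⊕ χ) ⊕ (φ ⊕ φ) = min(1, 1.000 + 1.000) = min(1, 2.000) = 1.000
So the left factor is (χ ⊕ χ) ⊕ (φ ⊕ φ) = 1.000.
χ ⊕ φ = min(1, 0.785 + 0.777) = min(1, 1.562) = 1.000
(χ ⊕ φ) ⇒ ψ = min(1, 1 − 1.000 + 0.817) = min(1, 0.817) = 0.817
¬((χ ⊕ φ) ⇒ ψ) = 1 − 0.817 = 0.183
So the right-hand bound is ¬((χ ⊕ φ) ⇒ ψ) = 0.183.
The residuum of the Łukasiewicz t-norm gives the supremum: min(1, 1 − 1.000 + 0.183).
1 − 1.000 + 0.183 = 0.183, so t = min(1, 0.183) = 0.183.
Check: 1.000 ⊙ 0.183 = max(0, 0.183) = 0.183 ≤ 0.183.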